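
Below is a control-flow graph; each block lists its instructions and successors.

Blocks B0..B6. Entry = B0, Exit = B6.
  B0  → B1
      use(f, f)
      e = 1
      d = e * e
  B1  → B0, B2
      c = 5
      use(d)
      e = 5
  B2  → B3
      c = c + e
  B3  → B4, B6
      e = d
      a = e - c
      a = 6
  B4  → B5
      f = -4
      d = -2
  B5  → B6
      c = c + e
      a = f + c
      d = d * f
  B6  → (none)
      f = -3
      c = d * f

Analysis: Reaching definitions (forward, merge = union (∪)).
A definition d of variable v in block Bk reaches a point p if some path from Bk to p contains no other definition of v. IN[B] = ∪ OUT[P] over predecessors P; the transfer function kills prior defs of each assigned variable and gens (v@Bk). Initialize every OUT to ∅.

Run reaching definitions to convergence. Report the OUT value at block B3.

Per-block solution:
  B0: | IN={c@B1, d@B0, e@B1} | OUT={c@B1, d@B0, e@B0}
  B1: | IN={c@B1, d@B0, e@B0} | OUT={c@B1, d@B0, e@B1}
  B2: | IN={c@B1, d@B0, e@B1} | OUT={c@B2, d@B0, e@B1}
  B3: | IN={c@B2, d@B0, e@B1} | OUT={a@B3, c@B2, d@B0, e@B3}
  B4: | IN={a@B3, c@B2, d@B0, e@B3} | OUT={a@B3, c@B2, d@B4, e@B3, f@B4}
  B5: | IN={a@B3, c@B2, d@B4, e@B3, f@B4} | OUT={a@B5, c@B5, d@B5, e@B3, f@B4}
  B6: | IN={a@B3, a@B5, c@B2, c@B5, d@B0, d@B5, e@B3, f@B4} | OUT={a@B3, a@B5, c@B6, d@B0, d@B5, e@B3, f@B6}

Merge at B3: IN[B3] = OUT[B2] = {c@B2, d@B0, e@B1}
Applying B3's transfer function to that IN value gives OUT[B3] (row B3 above).

Answer: {a@B3, c@B2, d@B0, e@B3}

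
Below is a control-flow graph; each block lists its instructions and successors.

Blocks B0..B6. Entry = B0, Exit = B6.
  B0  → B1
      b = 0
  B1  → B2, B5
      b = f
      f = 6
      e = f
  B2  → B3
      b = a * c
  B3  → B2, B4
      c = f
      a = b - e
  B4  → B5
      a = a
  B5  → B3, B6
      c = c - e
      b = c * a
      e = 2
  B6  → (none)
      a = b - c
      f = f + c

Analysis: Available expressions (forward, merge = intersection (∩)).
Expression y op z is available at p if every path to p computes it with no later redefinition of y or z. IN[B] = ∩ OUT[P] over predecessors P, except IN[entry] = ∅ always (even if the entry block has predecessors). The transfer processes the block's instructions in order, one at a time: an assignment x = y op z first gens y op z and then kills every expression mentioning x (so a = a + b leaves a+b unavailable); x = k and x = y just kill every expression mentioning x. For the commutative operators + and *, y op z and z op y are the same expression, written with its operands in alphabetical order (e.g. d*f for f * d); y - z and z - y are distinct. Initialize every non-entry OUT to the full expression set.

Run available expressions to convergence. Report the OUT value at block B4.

Answer: {b-e}

Trace:
Per-block solution:
  B0:   IN={}   OUT={}
  B1:   IN={}   OUT={}
  B2:   IN={}   OUT={a*c}
  B3:   IN={a*c}   OUT={b-e}
  B4:   IN={b-e}   OUT={b-e}
  B5:   IN={}   OUT={a*c}
  B6:   IN={a*c}   OUT={b-c}

Merge at B4: IN[B4] = OUT[B3] = {b-e}
Applying B4's transfer function to that IN value gives OUT[B4] (row B4 above).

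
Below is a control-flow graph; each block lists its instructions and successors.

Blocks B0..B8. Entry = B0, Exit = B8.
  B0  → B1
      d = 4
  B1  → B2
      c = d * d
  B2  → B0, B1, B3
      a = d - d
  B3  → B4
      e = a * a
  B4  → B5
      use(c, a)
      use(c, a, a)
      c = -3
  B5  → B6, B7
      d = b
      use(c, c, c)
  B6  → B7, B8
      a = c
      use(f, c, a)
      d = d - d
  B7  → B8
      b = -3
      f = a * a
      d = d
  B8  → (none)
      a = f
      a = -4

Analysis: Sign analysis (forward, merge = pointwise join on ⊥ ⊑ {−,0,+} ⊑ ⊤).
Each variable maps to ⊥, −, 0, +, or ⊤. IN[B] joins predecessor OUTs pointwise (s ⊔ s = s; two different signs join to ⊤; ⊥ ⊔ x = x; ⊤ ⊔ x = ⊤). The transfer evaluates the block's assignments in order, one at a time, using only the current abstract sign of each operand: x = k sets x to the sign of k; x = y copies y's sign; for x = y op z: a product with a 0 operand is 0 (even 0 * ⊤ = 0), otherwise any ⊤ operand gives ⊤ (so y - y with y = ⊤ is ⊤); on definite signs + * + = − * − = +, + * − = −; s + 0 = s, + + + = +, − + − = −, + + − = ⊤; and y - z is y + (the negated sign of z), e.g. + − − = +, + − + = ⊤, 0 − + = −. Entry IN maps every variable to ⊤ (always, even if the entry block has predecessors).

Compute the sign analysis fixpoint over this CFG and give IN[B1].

Per-block solution:
  B0: | IN=(all ⊤) | OUT={d:+; rest ⊤}
  B1: | IN={d:+; rest ⊤} | OUT={c:+, d:+; rest ⊤}
  B2: | IN={c:+, d:+; rest ⊤} | OUT={c:+, d:+; rest ⊤}
  B3: | IN={c:+, d:+; rest ⊤} | OUT={c:+, d:+; rest ⊤}
  B4: | IN={c:+, d:+; rest ⊤} | OUT={c:-, d:+; rest ⊤}
  B5: | IN={c:-, d:+; rest ⊤} | OUT={c:-; rest ⊤}
  B6: | IN={c:-; rest ⊤} | OUT={a:-, c:-; rest ⊤}
  B7: | IN={c:-; rest ⊤} | OUT={b:-, c:-; rest ⊤}
  B8: | IN={c:-; rest ⊤} | OUT={a:-, c:-; rest ⊤}

Merge at B1: IN[B1] = OUT[B0] ⊔ OUT[B2] = {a: ⊤, b: ⊤, c: ⊤, d: +, e: ⊤, f: ⊤}

Answer: {a: ⊤, b: ⊤, c: ⊤, d: +, e: ⊤, f: ⊤}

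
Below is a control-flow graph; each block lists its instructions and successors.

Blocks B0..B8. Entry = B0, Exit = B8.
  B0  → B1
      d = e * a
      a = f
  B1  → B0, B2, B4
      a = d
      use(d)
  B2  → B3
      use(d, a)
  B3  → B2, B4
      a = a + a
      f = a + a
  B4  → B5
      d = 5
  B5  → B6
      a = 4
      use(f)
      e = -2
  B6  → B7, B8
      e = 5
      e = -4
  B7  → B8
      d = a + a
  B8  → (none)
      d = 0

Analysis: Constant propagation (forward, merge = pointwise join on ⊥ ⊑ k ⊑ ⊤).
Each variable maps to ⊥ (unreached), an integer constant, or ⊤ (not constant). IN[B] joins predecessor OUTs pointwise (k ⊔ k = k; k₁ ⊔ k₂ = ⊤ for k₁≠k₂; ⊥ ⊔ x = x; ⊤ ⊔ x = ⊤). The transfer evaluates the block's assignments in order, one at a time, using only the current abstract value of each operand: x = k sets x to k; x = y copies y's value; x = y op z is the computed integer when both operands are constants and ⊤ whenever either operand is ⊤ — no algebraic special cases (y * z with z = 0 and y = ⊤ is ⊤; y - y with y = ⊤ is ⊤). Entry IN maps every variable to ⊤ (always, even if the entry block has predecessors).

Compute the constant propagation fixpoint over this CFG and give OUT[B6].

Answer: {a: 4, b: ⊤, c: ⊤, d: 5, e: -4, f: ⊤}

Working:
Converged values:
  B0: | IN=(all ⊤) | OUT=(all ⊤)
  B1: | IN=(all ⊤) | OUT=(all ⊤)
  B2: | IN=(all ⊤) | OUT=(all ⊤)
  B3: | IN=(all ⊤) | OUT=(all ⊤)
  B4: | IN=(all ⊤) | OUT={d:5; rest ⊤}
  B5: | IN={d:5; rest ⊤} | OUT={a:4, d:5, e:-2; rest ⊤}
  B6: | IN={a:4, d:5, e:-2; rest ⊤} | OUT={a:4, d:5, e:-4; rest ⊤}
  B7: | IN={a:4, d:5, e:-4; rest ⊤} | OUT={a:4, d:8, e:-4; rest ⊤}
  B8: | IN={a:4, e:-4; rest ⊤} | OUT={a:4, d:0, e:-4; rest ⊤}

Merge at B6: IN[B6] = OUT[B5] = {a: 4, b: ⊤, c: ⊤, d: 5, e: -2, f: ⊤}
Applying B6's transfer function to that IN value gives OUT[B6] (row B6 above).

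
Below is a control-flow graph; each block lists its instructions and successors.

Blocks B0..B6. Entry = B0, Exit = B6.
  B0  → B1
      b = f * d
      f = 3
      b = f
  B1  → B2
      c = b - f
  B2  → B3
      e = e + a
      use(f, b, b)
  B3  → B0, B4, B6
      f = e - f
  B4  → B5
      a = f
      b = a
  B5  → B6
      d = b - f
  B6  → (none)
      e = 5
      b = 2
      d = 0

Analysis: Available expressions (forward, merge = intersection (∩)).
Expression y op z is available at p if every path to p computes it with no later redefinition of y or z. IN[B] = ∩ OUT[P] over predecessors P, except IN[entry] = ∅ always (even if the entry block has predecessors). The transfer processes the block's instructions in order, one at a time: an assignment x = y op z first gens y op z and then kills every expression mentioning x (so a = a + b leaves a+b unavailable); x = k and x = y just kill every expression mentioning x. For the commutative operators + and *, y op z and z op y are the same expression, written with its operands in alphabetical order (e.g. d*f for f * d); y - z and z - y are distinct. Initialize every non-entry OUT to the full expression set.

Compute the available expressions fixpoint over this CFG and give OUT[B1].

Answer: {b-f}

Working:
Per-block solution:
  B0:   IN={}   OUT={}
  B1:   IN={}   OUT={b-f}
  B2:   IN={b-f}   OUT={b-f}
  B3:   IN={b-f}   OUT={}
  B4:   IN={}   OUT={}
  B5:   IN={}   OUT={b-f}
  B6:   IN={}   OUT={}

Merge at B1: IN[B1] = OUT[B0] = {}
Applying B1's transfer function to that IN value gives OUT[B1] (row B1 above).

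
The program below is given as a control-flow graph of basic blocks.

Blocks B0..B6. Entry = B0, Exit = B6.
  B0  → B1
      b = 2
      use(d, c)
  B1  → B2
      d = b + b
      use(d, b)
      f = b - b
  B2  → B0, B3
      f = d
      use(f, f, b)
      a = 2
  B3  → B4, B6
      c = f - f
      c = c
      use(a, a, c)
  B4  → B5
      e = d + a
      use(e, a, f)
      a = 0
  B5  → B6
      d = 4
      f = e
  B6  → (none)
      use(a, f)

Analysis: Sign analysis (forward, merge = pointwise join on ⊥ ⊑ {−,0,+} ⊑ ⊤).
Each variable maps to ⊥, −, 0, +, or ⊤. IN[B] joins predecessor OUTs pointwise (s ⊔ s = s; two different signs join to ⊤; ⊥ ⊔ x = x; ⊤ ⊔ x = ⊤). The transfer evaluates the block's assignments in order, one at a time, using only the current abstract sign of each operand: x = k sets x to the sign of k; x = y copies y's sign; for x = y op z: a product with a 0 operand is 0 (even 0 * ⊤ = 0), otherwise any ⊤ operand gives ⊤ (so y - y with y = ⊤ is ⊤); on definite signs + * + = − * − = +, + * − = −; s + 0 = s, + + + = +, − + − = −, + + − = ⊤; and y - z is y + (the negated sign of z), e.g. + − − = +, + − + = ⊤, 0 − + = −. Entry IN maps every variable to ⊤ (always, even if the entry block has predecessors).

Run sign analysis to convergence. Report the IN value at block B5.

Answer: {a: 0, b: +, c: ⊤, d: +, e: +, f: +}

Trace:
Per-block solution:
  B0: | IN=(all ⊤) | OUT={b:+; rest ⊤}
  B1: | IN={b:+; rest ⊤} | OUT={b:+, d:+; rest ⊤}
  B2: | IN={b:+, d:+; rest ⊤} | OUT={a:+, b:+, d:+, f:+; rest ⊤}
  B3: | IN={a:+, b:+, d:+, f:+; rest ⊤} | OUT={a:+, b:+, d:+, f:+; rest ⊤}
  B4: | IN={a:+, b:+, d:+, f:+; rest ⊤} | OUT={a:0, b:+, d:+, e:+, f:+; rest ⊤}
  B5: | IN={a:0, b:+, d:+, e:+, f:+; rest ⊤} | OUT={a:0, b:+, d:+, e:+, f:+; rest ⊤}
  B6: | IN={b:+, d:+, f:+; rest ⊤} | OUT={b:+, d:+, f:+; rest ⊤}

Merge at B5: IN[B5] = OUT[B4] = {a: 0, b: +, c: ⊤, d: +, e: +, f: +}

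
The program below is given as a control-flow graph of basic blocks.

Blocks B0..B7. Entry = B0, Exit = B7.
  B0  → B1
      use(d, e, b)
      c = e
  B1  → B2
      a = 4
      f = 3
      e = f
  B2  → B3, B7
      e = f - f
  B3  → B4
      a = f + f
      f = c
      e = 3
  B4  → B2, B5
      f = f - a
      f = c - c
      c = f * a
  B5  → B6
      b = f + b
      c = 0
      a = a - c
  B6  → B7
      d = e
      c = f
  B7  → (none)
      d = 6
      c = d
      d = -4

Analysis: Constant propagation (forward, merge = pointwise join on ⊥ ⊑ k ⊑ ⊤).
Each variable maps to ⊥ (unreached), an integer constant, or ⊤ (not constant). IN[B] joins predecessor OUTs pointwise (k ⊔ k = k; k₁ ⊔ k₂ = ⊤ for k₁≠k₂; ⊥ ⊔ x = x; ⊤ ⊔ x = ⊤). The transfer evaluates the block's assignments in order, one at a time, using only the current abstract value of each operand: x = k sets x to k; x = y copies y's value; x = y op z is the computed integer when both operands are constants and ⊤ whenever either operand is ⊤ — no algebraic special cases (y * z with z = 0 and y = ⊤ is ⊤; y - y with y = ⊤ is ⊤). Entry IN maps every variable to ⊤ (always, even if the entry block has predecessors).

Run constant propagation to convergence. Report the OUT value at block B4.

Converged values:
  B0: | IN=(all ⊤) | OUT=(all ⊤)
  B1: | IN=(all ⊤) | OUT={a:4, e:3, f:3; rest ⊤}
  B2: | IN={e:3; rest ⊤} | OUT=(all ⊤)
  B3: | IN=(all ⊤) | OUT={e:3; rest ⊤}
  B4: | IN={e:3; rest ⊤} | OUT={e:3; rest ⊤}
  B5: | IN={e:3; rest ⊤} | OUT={c:0, e:3; rest ⊤}
  B6: | IN={c:0, e:3; rest ⊤} | OUT={d:3, e:3; rest ⊤}
  B7: | IN=(all ⊤) | OUT={c:6, d:-4; rest ⊤}

Merge at B4: IN[B4] = OUT[B3] = {a: ⊤, b: ⊤, c: ⊤, d: ⊤, e: 3, f: ⊤}
Applying B4's transfer function to that IN value gives OUT[B4] (row B4 above).

Answer: {a: ⊤, b: ⊤, c: ⊤, d: ⊤, e: 3, f: ⊤}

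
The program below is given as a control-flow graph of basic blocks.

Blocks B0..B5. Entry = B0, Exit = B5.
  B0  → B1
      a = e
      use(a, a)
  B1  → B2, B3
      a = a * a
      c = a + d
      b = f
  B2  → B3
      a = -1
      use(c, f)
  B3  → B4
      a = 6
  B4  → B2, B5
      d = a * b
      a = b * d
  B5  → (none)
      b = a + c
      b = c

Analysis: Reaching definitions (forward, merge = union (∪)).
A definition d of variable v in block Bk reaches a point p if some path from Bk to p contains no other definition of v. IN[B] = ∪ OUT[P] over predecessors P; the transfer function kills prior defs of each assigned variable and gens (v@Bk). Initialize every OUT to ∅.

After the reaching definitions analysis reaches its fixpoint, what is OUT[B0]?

Answer: {a@B0}

Derivation:
Per-block solution:
  B0: | IN={} | OUT={a@B0}
  B1: | IN={a@B0} | OUT={a@B1, b@B1, c@B1}
  B2: | IN={a@B1, a@B4, b@B1, c@B1, d@B4} | OUT={a@B2, b@B1, c@B1, d@B4}
  B3: | IN={a@B1, a@B2, b@B1, c@B1, d@B4} | OUT={a@B3, b@B1, c@B1, d@B4}
  B4: | IN={a@B3, b@B1, c@B1, d@B4} | OUT={a@B4, b@B1, c@B1, d@B4}
  B5: | IN={a@B4, b@B1, c@B1, d@B4} | OUT={a@B4, b@B5, c@B1, d@B4}

B0 is the boundary node: IN[B0] = {}
Applying B0's transfer function to that IN value gives OUT[B0] (row B0 above).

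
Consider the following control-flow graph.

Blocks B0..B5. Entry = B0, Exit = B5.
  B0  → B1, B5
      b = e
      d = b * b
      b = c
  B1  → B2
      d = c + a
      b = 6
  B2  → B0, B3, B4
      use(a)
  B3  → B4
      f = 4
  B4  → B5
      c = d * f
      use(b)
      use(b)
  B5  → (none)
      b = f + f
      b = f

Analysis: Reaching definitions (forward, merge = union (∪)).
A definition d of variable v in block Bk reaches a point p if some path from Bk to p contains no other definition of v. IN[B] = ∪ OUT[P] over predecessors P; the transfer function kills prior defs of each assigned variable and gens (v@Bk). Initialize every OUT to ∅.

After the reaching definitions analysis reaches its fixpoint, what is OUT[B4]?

Per-block solution:
  B0: | IN={b@B1, d@B1} | OUT={b@B0, d@B0}
  B1: | IN={b@B0, d@B0} | OUT={b@B1, d@B1}
  B2: | IN={b@B1, d@B1} | OUT={b@B1, d@B1}
  B3: | IN={b@B1, d@B1} | OUT={b@B1, d@B1, f@B3}
  B4: | IN={b@B1, d@B1, f@B3} | OUT={b@B1, c@B4, d@B1, f@B3}
  B5: | IN={b@B0, b@B1, c@B4, d@B0, d@B1, f@B3} | OUT={b@B5, c@B4, d@B0, d@B1, f@B3}

Merge at B4: IN[B4] = OUT[B2] ⊔ OUT[B3] = {b@B1, d@B1, f@B3}
Applying B4's transfer function to that IN value gives OUT[B4] (row B4 above).

Answer: {b@B1, c@B4, d@B1, f@B3}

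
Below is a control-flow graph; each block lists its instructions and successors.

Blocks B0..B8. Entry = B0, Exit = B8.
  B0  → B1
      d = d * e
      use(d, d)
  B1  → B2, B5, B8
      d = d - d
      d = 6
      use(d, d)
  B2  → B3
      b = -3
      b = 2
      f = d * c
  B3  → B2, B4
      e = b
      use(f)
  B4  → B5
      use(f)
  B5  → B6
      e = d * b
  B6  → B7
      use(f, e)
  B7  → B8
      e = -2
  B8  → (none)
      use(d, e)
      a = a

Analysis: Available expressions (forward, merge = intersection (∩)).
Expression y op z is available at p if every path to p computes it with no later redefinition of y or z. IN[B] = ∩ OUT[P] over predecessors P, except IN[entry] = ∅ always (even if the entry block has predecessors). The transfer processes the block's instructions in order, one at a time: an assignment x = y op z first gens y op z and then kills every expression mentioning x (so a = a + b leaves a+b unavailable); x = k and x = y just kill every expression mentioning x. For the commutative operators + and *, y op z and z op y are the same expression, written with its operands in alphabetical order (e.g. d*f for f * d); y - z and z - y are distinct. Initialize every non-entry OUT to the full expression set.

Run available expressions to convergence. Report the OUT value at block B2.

Converged values:
  B0:  IN={}  OUT={}
  B1:  IN={}  OUT={}
  B2:  IN={}  OUT={c*d}
  B3:  IN={c*d}  OUT={c*d}
  B4:  IN={c*d}  OUT={c*d}
  B5:  IN={}  OUT={b*d}
  B6:  IN={b*d}  OUT={b*d}
  B7:  IN={b*d}  OUT={b*d}
  B8:  IN={}  OUT={}

Merge at B2: IN[B2] = OUT[B1] ∩ OUT[B3] = {}
Applying B2's transfer function to that IN value gives OUT[B2] (row B2 above).

Answer: {c*d}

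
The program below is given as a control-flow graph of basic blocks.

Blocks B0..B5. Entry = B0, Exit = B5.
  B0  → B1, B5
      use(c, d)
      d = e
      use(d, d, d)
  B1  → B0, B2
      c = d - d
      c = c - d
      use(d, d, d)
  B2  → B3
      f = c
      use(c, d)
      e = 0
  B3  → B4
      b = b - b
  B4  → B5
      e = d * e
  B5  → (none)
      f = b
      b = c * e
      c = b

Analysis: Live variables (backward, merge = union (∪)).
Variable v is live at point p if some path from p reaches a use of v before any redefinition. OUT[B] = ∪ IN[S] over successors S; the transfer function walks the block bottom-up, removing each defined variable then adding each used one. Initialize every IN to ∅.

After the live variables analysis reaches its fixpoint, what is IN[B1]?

Per-block solution:
  B0:  IN={b, c, d, e}  OUT={b, c, d, e}
  B1:  IN={b, d, e}  OUT={b, c, d, e}
  B2:  IN={b, c, d}  OUT={b, c, d, e}
  B3:  IN={b, c, d, e}  OUT={b, c, d, e}
  B4:  IN={b, c, d, e}  OUT={b, c, e}
  B5:  IN={b, c, e}  OUT={}

Merge at B1: OUT[B1] = IN[B0] ⊔ IN[B2] = {b, c, d, e}
Applying B1's transfer function to that OUT value gives IN[B1] (row B1 above).

Answer: {b, d, e}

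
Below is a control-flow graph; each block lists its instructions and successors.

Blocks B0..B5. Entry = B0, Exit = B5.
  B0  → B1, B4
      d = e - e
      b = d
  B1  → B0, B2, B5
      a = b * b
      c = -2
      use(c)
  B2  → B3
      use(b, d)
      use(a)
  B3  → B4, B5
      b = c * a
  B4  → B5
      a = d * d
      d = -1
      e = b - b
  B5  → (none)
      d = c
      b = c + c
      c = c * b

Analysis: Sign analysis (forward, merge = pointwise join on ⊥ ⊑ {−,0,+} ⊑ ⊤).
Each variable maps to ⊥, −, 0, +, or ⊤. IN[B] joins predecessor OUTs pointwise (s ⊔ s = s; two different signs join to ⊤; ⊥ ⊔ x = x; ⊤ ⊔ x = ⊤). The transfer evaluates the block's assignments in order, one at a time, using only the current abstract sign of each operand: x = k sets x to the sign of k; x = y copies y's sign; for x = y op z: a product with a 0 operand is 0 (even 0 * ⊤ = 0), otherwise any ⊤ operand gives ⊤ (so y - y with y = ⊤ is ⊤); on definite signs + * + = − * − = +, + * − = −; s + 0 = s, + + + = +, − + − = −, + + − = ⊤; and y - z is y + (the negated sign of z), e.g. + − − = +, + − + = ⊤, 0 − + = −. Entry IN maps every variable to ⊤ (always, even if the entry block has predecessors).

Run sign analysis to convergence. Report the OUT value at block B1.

Per-block solution:
  B0: | IN=(all ⊤) | OUT=(all ⊤)
  B1: | IN=(all ⊤) | OUT={c:-; rest ⊤}
  B2: | IN={c:-; rest ⊤} | OUT={c:-; rest ⊤}
  B3: | IN={c:-; rest ⊤} | OUT={c:-; rest ⊤}
  B4: | IN=(all ⊤) | OUT={d:-; rest ⊤}
  B5: | IN=(all ⊤) | OUT=(all ⊤)

Merge at B1: IN[B1] = OUT[B0] = {a: ⊤, b: ⊤, c: ⊤, d: ⊤, e: ⊤, f: ⊤}
Applying B1's transfer function to that IN value gives OUT[B1] (row B1 above).

Answer: {a: ⊤, b: ⊤, c: -, d: ⊤, e: ⊤, f: ⊤}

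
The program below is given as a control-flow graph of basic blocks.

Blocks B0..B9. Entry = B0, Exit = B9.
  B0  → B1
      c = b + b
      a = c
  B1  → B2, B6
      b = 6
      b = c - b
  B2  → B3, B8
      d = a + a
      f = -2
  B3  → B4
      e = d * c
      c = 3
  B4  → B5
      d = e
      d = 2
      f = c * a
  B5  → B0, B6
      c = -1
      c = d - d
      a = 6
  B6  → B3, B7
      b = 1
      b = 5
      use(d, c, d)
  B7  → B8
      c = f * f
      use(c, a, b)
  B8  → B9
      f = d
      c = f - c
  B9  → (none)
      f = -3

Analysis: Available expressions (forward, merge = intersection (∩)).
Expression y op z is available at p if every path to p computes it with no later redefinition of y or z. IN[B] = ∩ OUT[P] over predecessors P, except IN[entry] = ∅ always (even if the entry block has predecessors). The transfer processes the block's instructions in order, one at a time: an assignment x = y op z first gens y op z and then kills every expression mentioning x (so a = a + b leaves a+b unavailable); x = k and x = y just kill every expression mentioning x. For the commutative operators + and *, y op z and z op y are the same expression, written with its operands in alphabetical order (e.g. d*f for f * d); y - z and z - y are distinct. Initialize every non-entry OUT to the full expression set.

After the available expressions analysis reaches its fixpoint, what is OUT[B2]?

Answer: {a+a}

Working:
Converged values:
  B0:   IN={}   OUT={b+b}
  B1:   IN={b+b}   OUT={}
  B2:   IN={}   OUT={a+a}
  B3:   IN={}   OUT={}
  B4:   IN={}   OUT={a*c}
  B5:   IN={a*c}   OUT={d-d}
  B6:   IN={}   OUT={}
  B7:   IN={}   OUT={f*f}
  B8:   IN={}   OUT={}
  B9:   IN={}   OUT={}

Merge at B2: IN[B2] = OUT[B1] = {}
Applying B2's transfer function to that IN value gives OUT[B2] (row B2 above).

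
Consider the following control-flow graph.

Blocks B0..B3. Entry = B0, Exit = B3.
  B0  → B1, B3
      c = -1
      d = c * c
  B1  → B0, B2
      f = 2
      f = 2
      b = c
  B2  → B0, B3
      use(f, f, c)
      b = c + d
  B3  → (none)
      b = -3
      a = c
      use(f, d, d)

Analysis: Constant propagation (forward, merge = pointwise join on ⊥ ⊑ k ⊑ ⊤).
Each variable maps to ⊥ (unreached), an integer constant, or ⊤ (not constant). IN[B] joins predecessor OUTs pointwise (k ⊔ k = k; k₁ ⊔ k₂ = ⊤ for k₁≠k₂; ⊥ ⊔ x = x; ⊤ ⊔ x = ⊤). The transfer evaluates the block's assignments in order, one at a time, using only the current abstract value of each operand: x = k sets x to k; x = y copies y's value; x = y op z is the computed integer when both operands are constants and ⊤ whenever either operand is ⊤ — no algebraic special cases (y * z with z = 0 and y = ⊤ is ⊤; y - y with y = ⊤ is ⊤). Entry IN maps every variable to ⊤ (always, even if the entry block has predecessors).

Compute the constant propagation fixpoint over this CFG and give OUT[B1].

Fixpoint table:
  B0:  IN=(all ⊤)  OUT={c:-1, d:1; rest ⊤}
  B1:  IN={c:-1, d:1; rest ⊤}  OUT={b:-1, c:-1, d:1, f:2; rest ⊤}
  B2:  IN={b:-1, c:-1, d:1, f:2; rest ⊤}  OUT={b:0, c:-1, d:1, f:2; rest ⊤}
  B3:  IN={c:-1, d:1; rest ⊤}  OUT={a:-1, b:-3, c:-1, d:1; rest ⊤}

Merge at B1: IN[B1] = OUT[B0] = {a: ⊤, b: ⊤, c: -1, d: 1, e: ⊤, f: ⊤}
Applying B1's transfer function to that IN value gives OUT[B1] (row B1 above).

Answer: {a: ⊤, b: -1, c: -1, d: 1, e: ⊤, f: 2}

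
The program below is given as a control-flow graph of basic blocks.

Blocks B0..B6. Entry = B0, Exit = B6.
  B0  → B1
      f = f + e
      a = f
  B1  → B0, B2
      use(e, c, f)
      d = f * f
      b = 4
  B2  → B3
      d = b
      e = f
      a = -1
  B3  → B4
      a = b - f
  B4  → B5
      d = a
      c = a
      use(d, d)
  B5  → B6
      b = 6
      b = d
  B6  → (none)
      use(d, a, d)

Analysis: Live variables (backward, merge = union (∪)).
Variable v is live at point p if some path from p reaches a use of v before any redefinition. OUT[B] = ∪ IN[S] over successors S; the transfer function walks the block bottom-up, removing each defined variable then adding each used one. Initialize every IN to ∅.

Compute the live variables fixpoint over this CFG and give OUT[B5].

Answer: {a, d}

Trace:
Converged values:
  B0:   IN={c, e, f}   OUT={c, e, f}
  B1:   IN={c, e, f}   OUT={b, c, e, f}
  B2:   IN={b, f}   OUT={b, f}
  B3:   IN={b, f}   OUT={a}
  B4:   IN={a}   OUT={a, d}
  B5:   IN={a, d}   OUT={a, d}
  B6:   IN={a, d}   OUT={}

Merge at B5: OUT[B5] = IN[B6] = {a, d}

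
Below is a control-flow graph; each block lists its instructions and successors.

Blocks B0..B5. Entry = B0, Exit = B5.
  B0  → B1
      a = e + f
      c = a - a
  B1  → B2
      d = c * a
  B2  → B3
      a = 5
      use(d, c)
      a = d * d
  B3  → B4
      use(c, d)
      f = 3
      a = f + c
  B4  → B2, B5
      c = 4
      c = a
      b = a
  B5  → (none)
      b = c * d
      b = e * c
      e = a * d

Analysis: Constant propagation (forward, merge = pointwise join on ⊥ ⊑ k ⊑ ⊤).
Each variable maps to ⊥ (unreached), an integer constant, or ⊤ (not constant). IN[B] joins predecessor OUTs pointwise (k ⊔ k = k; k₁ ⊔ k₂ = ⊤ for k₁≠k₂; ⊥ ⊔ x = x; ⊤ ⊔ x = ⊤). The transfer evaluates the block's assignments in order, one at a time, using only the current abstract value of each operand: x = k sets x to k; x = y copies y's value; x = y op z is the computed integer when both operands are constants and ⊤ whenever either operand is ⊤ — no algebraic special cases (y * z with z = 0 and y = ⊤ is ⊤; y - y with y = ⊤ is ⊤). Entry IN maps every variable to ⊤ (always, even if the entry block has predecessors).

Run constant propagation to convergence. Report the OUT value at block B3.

Answer: {a: ⊤, b: ⊤, c: ⊤, d: ⊤, e: ⊤, f: 3}

Working:
Per-block solution:
  B0:   IN=(all ⊤)   OUT=(all ⊤)
  B1:   IN=(all ⊤)   OUT=(all ⊤)
  B2:   IN=(all ⊤)   OUT=(all ⊤)
  B3:   IN=(all ⊤)   OUT={f:3; rest ⊤}
  B4:   IN={f:3; rest ⊤}   OUT={f:3; rest ⊤}
  B5:   IN={f:3; rest ⊤}   OUT={f:3; rest ⊤}

Merge at B3: IN[B3] = OUT[B2] = {a: ⊤, b: ⊤, c: ⊤, d: ⊤, e: ⊤, f: ⊤}
Applying B3's transfer function to that IN value gives OUT[B3] (row B3 above).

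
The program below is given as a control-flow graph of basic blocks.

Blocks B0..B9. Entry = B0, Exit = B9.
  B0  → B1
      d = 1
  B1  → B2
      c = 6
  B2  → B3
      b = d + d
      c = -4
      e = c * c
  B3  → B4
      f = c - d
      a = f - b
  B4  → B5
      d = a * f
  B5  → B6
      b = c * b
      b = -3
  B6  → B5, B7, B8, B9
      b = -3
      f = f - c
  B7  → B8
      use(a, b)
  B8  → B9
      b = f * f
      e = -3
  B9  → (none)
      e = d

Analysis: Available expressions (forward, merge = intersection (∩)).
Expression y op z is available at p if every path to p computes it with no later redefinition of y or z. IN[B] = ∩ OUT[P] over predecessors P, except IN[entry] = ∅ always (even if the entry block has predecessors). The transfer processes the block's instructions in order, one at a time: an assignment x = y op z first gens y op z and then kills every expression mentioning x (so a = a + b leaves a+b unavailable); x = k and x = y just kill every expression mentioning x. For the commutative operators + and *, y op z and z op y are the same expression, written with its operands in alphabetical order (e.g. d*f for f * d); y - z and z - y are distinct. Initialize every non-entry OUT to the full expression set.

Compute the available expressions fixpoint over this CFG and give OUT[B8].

Answer: {c*c, f*f}

Derivation:
Converged values:
  B0:  IN={}  OUT={}
  B1:  IN={}  OUT={}
  B2:  IN={}  OUT={c*c, d+d}
  B3:  IN={c*c, d+d}  OUT={c*c, c-d, d+d, f-b}
  B4:  IN={c*c, c-d, d+d, f-b}  OUT={a*f, c*c, f-b}
  B5:  IN={c*c}  OUT={c*c}
  B6:  IN={c*c}  OUT={c*c}
  B7:  IN={c*c}  OUT={c*c}
  B8:  IN={c*c}  OUT={c*c, f*f}
  B9:  IN={c*c}  OUT={c*c}

Merge at B8: IN[B8] = OUT[B6] ∩ OUT[B7] = {c*c}
Applying B8's transfer function to that IN value gives OUT[B8] (row B8 above).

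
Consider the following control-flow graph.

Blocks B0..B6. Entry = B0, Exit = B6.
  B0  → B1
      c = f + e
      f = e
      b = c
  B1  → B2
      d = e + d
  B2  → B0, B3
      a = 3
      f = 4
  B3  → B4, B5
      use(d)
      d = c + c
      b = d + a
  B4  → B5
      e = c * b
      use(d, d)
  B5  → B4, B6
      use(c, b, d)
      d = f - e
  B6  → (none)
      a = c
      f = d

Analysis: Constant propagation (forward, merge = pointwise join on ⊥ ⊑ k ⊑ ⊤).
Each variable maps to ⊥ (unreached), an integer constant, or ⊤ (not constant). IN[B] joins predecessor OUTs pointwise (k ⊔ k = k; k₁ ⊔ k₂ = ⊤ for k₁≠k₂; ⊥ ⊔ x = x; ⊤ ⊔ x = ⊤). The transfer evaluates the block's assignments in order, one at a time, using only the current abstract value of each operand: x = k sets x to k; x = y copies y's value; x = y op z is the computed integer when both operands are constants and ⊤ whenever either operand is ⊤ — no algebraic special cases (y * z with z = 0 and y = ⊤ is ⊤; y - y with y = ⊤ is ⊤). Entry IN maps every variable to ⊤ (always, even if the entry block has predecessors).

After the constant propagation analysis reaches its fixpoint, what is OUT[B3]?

Per-block solution:
  B0:   IN=(all ⊤)   OUT=(all ⊤)
  B1:   IN=(all ⊤)   OUT=(all ⊤)
  B2:   IN=(all ⊤)   OUT={a:3, f:4; rest ⊤}
  B3:   IN={a:3, f:4; rest ⊤}   OUT={a:3, f:4; rest ⊤}
  B4:   IN={a:3, f:4; rest ⊤}   OUT={a:3, f:4; rest ⊤}
  B5:   IN={a:3, f:4; rest ⊤}   OUT={a:3, f:4; rest ⊤}
  B6:   IN={a:3, f:4; rest ⊤}   OUT=(all ⊤)

Merge at B3: IN[B3] = OUT[B2] = {a: 3, b: ⊤, c: ⊤, d: ⊤, e: ⊤, f: 4}
Applying B3's transfer function to that IN value gives OUT[B3] (row B3 above).

Answer: {a: 3, b: ⊤, c: ⊤, d: ⊤, e: ⊤, f: 4}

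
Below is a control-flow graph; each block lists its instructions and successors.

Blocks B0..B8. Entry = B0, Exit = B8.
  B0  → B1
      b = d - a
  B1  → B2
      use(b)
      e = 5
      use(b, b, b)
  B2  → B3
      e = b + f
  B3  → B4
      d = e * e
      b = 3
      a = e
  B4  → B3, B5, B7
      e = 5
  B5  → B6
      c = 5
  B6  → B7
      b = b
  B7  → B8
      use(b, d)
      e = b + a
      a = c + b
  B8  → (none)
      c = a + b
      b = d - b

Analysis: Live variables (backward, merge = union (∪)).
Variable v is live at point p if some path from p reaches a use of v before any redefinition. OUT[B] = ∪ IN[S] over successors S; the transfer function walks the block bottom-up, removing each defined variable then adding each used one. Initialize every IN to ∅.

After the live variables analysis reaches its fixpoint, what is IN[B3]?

Answer: {c, e}

Working:
Converged values:
  B0: | IN={a, c, d, f} | OUT={b, c, f}
  B1: | IN={b, c, f} | OUT={b, c, f}
  B2: | IN={b, c, f} | OUT={c, e}
  B3: | IN={c, e} | OUT={a, b, c, d}
  B4: | IN={a, b, c, d} | OUT={a, b, c, d, e}
  B5: | IN={a, b, d} | OUT={a, b, c, d}
  B6: | IN={a, b, c, d} | OUT={a, b, c, d}
  B7: | IN={a, b, c, d} | OUT={a, b, d}
  B8: | IN={a, b, d} | OUT={}

Merge at B3: OUT[B3] = IN[B4] = {a, b, c, d}
Applying B3's transfer function to that OUT value gives IN[B3] (row B3 above).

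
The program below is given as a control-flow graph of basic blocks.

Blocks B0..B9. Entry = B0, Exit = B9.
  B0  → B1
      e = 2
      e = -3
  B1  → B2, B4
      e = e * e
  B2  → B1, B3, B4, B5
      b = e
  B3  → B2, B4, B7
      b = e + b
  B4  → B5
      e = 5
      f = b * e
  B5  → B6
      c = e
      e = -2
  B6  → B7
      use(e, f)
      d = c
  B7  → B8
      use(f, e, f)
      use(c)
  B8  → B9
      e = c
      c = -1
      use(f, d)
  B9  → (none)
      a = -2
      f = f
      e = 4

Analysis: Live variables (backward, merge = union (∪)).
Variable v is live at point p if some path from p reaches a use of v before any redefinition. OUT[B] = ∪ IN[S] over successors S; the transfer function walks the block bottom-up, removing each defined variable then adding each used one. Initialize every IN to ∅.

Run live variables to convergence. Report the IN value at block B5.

Per-block solution:
  B0:   IN={b, c, d, f}   OUT={b, c, d, e, f}
  B1:   IN={b, c, d, e, f}   OUT={b, c, d, e, f}
  B2:   IN={c, d, e, f}   OUT={b, c, d, e, f}
  B3:   IN={b, c, d, e, f}   OUT={b, c, d, e, f}
  B4:   IN={b}   OUT={e, f}
  B5:   IN={e, f}   OUT={c, e, f}
  B6:   IN={c, e, f}   OUT={c, d, e, f}
  B7:   IN={c, d, e, f}   OUT={c, d, f}
  B8:   IN={c, d, f}   OUT={f}
  B9:   IN={f}   OUT={}

Merge at B5: OUT[B5] = IN[B6] = {c, e, f}
Applying B5's transfer function to that OUT value gives IN[B5] (row B5 above).

Answer: {e, f}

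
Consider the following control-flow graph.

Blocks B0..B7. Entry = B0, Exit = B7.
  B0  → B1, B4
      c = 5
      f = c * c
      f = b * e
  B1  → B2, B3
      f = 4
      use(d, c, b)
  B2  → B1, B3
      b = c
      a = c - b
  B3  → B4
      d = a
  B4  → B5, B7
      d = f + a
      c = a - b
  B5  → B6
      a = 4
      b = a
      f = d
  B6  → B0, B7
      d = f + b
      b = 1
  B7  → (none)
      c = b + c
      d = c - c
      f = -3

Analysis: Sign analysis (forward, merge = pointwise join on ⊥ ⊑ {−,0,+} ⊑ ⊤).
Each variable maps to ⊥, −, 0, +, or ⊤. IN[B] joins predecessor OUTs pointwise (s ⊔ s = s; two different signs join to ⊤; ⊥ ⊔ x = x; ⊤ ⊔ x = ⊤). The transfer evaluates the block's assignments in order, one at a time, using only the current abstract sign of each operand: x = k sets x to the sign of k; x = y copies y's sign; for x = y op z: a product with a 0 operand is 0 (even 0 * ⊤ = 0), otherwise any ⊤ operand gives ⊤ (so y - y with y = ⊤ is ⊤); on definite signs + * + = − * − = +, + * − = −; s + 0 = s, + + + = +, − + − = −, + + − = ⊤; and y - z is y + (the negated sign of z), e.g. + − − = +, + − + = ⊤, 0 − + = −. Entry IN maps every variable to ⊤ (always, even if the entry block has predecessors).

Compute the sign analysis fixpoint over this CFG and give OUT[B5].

Answer: {a: +, b: +, c: ⊤, d: ⊤, e: ⊤, f: ⊤}

Trace:
Converged values:
  B0: | IN=(all ⊤) | OUT={c:+; rest ⊤}
  B1: | IN={c:+; rest ⊤} | OUT={c:+, f:+; rest ⊤}
  B2: | IN={c:+, f:+; rest ⊤} | OUT={b:+, c:+, f:+; rest ⊤}
  B3: | IN={c:+, f:+; rest ⊤} | OUT={c:+, f:+; rest ⊤}
  B4: | IN={c:+; rest ⊤} | OUT=(all ⊤)
  B5: | IN=(all ⊤) | OUT={a:+, b:+; rest ⊤}
  B6: | IN={a:+, b:+; rest ⊤} | OUT={a:+, b:+; rest ⊤}
  B7: | IN=(all ⊤) | OUT={f:-; rest ⊤}

Merge at B5: IN[B5] = OUT[B4] = {a: ⊤, b: ⊤, c: ⊤, d: ⊤, e: ⊤, f: ⊤}
Applying B5's transfer function to that IN value gives OUT[B5] (row B5 above).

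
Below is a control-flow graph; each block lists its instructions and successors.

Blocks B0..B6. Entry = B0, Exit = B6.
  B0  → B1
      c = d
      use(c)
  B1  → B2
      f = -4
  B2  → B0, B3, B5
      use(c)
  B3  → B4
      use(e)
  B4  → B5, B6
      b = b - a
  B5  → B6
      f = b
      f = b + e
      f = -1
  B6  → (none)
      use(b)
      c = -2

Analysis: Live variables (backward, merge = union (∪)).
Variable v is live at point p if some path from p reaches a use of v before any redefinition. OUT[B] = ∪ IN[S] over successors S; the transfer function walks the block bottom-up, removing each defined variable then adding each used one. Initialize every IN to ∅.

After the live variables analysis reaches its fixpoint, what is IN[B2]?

Answer: {a, b, c, d, e}

Trace:
Per-block solution:
  B0:  IN={a, b, d, e}  OUT={a, b, c, d, e}
  B1:  IN={a, b, c, d, e}  OUT={a, b, c, d, e}
  B2:  IN={a, b, c, d, e}  OUT={a, b, d, e}
  B3:  IN={a, b, e}  OUT={a, b, e}
  B4:  IN={a, b, e}  OUT={b, e}
  B5:  IN={b, e}  OUT={b}
  B6:  IN={b}  OUT={}

Merge at B2: OUT[B2] = IN[B0] ⊔ IN[B3] ⊔ IN[B5] = {a, b, d, e}
Applying B2's transfer function to that OUT value gives IN[B2] (row B2 above).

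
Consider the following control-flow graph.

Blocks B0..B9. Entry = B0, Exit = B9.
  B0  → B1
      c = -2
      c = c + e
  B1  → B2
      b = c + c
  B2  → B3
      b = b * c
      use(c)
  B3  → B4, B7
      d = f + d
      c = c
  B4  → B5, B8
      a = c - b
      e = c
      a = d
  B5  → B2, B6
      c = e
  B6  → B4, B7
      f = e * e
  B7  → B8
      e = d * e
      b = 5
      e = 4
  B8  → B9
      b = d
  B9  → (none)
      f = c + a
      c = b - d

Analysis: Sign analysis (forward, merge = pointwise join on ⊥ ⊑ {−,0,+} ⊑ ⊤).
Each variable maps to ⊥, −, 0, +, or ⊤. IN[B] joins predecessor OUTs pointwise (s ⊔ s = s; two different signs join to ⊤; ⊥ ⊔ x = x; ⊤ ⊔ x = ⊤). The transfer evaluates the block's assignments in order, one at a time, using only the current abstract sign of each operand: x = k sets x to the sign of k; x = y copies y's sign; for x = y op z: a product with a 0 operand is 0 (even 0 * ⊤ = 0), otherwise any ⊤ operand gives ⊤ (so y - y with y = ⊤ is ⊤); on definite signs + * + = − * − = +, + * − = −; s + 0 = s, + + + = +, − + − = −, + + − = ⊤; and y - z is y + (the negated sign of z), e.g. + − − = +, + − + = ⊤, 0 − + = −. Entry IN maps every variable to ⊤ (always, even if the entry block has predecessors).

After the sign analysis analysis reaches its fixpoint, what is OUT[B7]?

Answer: {a: ⊤, b: +, c: ⊤, d: ⊤, e: +, f: ⊤}

Working:
Fixpoint table:
  B0:   IN=(all ⊤)   OUT=(all ⊤)
  B1:   IN=(all ⊤)   OUT=(all ⊤)
  B2:   IN=(all ⊤)   OUT=(all ⊤)
  B3:   IN=(all ⊤)   OUT=(all ⊤)
  B4:   IN=(all ⊤)   OUT=(all ⊤)
  B5:   IN=(all ⊤)   OUT=(all ⊤)
  B6:   IN=(all ⊤)   OUT=(all ⊤)
  B7:   IN=(all ⊤)   OUT={b:+, e:+; rest ⊤}
  B8:   IN=(all ⊤)   OUT=(all ⊤)
  B9:   IN=(all ⊤)   OUT=(all ⊤)

Merge at B7: IN[B7] = OUT[B3] ⊔ OUT[B6] = {a: ⊤, b: ⊤, c: ⊤, d: ⊤, e: ⊤, f: ⊤}
Applying B7's transfer function to that IN value gives OUT[B7] (row B7 above).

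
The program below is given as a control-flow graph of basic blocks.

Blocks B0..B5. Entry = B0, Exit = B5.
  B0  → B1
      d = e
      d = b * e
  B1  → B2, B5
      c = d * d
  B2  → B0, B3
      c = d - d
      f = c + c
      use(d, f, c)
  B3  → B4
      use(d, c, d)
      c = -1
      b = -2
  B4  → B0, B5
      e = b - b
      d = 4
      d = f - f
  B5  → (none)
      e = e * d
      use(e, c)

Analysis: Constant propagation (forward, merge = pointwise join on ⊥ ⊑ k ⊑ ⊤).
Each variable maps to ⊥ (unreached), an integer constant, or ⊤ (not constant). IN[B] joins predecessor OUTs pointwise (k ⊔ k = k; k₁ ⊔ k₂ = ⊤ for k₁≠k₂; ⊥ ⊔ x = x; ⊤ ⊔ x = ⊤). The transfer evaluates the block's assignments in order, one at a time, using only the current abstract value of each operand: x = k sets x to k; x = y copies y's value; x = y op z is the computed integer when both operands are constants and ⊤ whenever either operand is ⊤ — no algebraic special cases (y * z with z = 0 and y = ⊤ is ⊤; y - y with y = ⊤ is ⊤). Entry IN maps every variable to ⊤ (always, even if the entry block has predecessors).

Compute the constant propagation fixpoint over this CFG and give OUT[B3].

Answer: {a: ⊤, b: -2, c: -1, d: ⊤, e: ⊤, f: ⊤}

Working:
Converged values:
  B0:   IN=(all ⊤)   OUT=(all ⊤)
  B1:   IN=(all ⊤)   OUT=(all ⊤)
  B2:   IN=(all ⊤)   OUT=(all ⊤)
  B3:   IN=(all ⊤)   OUT={b:-2, c:-1; rest ⊤}
  B4:   IN={b:-2, c:-1; rest ⊤}   OUT={b:-2, c:-1, e:0; rest ⊤}
  B5:   IN=(all ⊤)   OUT=(all ⊤)

Merge at B3: IN[B3] = OUT[B2] = {a: ⊤, b: ⊤, c: ⊤, d: ⊤, e: ⊤, f: ⊤}
Applying B3's transfer function to that IN value gives OUT[B3] (row B3 above).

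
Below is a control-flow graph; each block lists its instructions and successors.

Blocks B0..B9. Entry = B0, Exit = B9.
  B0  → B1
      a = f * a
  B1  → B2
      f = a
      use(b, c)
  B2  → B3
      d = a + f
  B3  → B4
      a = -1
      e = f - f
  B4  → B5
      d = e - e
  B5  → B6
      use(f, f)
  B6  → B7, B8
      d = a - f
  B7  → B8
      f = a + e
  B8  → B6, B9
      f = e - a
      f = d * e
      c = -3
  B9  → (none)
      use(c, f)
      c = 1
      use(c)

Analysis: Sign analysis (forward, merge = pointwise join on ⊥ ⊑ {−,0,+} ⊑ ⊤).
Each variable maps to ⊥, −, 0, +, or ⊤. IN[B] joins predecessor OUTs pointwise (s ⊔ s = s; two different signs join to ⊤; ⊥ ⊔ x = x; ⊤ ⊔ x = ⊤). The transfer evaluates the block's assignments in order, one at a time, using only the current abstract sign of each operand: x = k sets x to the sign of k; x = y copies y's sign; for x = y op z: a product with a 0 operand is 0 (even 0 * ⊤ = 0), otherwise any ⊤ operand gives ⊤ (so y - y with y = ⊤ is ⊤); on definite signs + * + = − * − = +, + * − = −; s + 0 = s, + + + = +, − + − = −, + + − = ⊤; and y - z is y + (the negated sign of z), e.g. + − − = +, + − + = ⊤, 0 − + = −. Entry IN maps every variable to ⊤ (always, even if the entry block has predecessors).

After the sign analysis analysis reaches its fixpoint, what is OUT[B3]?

Answer: {a: -, b: ⊤, c: ⊤, d: ⊤, e: ⊤, f: ⊤}

Working:
Per-block solution:
  B0:   IN=(all ⊤)   OUT=(all ⊤)
  B1:   IN=(all ⊤)   OUT=(all ⊤)
  B2:   IN=(all ⊤)   OUT=(all ⊤)
  B3:   IN=(all ⊤)   OUT={a:-; rest ⊤}
  B4:   IN={a:-; rest ⊤}   OUT={a:-; rest ⊤}
  B5:   IN={a:-; rest ⊤}   OUT={a:-; rest ⊤}
  B6:   IN={a:-; rest ⊤}   OUT={a:-; rest ⊤}
  B7:   IN={a:-; rest ⊤}   OUT={a:-; rest ⊤}
  B8:   IN={a:-; rest ⊤}   OUT={a:-, c:-; rest ⊤}
  B9:   IN={a:-, c:-; rest ⊤}   OUT={a:-, c:+; rest ⊤}

Merge at B3: IN[B3] = OUT[B2] = {a: ⊤, b: ⊤, c: ⊤, d: ⊤, e: ⊤, f: ⊤}
Applying B3's transfer function to that IN value gives OUT[B3] (row B3 above).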